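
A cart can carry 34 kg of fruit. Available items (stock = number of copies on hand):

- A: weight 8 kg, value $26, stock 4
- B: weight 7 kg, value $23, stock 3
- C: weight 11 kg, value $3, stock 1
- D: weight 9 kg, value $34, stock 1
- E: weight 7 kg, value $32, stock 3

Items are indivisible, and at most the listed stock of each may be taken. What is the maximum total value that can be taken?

Top feasible selections:
- 1×D + 3×E: weight 30, value 130
- 1×A + 1×D + 2×E: weight 31, value 124
Best: $130.

$130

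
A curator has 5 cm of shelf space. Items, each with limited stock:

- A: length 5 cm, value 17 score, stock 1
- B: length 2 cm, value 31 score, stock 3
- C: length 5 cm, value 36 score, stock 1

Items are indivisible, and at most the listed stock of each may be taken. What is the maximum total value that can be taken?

62 score

Best selections within length 5 and stock limits:
- 2×B: length 4, value 62
- 1×C: length 5, value 36
Best: 62 score.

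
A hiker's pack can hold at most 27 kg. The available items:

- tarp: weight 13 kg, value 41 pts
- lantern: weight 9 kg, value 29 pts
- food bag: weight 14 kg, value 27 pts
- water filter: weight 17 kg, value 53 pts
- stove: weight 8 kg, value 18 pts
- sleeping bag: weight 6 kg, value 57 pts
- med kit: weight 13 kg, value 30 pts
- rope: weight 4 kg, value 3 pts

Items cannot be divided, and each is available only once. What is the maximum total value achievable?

116 pts

Check high-value combinations within 27 kg:
- tarp+stove+sleeping bag: weight 13+8+6=27, value 41+18+57=116
- water filter+sleeping bag+rope: weight 17+6+4=27, value 53+57+3=113
- water filter+sleeping bag: weight 17+6=23, value 53+57=110
- lantern+stove+sleeping bag+rope: weight 9+8+6+4=27, value 29+18+57+3=107
- stove+sleeping bag+med kit: weight 8+6+13=27, value 18+57+30=105
Best: 116 pts.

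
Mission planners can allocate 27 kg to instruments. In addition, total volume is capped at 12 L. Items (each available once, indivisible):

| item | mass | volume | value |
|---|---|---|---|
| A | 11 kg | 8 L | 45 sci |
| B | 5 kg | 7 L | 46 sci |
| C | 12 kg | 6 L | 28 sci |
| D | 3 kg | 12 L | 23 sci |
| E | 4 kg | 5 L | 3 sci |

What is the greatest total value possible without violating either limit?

Feasible sets respecting both limits:
- B+E: mass 9, volume 12, value 49
- B: mass 5, volume 7, value 46
- A: mass 11, volume 8, value 45
- C+E: mass 16, volume 11, value 31
Best: 49 sci.

49 sci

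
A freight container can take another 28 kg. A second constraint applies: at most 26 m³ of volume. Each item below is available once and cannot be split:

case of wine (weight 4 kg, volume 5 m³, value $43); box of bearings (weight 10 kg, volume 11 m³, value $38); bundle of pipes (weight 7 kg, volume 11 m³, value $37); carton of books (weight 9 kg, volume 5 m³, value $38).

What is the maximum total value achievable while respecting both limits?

Feasible sets respecting both limits:
- case of wine+box of bearings+carton of books: weight 23, volume 21, value 119
- case of wine+bundle of pipes+carton of books: weight 20, volume 21, value 118
- case of wine+box of bearings: weight 14, volume 16, value 81
- case of wine+carton of books: weight 13, volume 10, value 81
Best: $119.

$119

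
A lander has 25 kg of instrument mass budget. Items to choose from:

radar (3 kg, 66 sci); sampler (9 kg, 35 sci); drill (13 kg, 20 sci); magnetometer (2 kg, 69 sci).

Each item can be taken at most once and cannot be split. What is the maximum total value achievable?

Check high-value combinations within 25 kg:
- radar+sampler+magnetometer: mass 3+9+2=14, value 66+35+69=170
- radar+drill+magnetometer: mass 3+13+2=18, value 66+20+69=155
- radar+magnetometer: mass 3+2=5, value 66+69=135
- sampler+drill+magnetometer: mass 9+13+2=24, value 35+20+69=124
Best: 170 sci.

170 sci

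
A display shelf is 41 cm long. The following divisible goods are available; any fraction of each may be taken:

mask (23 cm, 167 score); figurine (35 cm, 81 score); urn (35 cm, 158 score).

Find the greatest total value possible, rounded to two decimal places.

248.26

Take in order of value per unit:
- mask (167/23 per unit): all 23 → value 167, running total 167.00
- urn (158/35 per unit): 18 of 35 → value 18×158/35 = 81.2571, running total 248.26
Total 248.26.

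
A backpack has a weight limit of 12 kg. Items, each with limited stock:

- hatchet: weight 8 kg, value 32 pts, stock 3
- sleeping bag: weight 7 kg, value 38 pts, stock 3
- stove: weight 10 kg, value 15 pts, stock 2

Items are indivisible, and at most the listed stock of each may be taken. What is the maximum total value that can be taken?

38 pts

Top feasible selections:
- 1×sleeping bag: weight 7, value 38
- 1×hatchet: weight 8, value 32
Best: 38 pts.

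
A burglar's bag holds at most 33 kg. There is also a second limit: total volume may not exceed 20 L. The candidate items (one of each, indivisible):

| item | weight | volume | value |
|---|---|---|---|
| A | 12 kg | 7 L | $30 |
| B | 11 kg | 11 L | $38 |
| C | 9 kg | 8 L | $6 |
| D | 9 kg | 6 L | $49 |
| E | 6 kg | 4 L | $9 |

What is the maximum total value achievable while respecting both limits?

Feasible sets respecting both limits:
- A+D+E: weight 27, volume 17, value 88
- B+D: weight 20, volume 17, value 87
- A+D: weight 21, volume 13, value 79
- A+B: weight 23, volume 18, value 68
Best: $88.

$88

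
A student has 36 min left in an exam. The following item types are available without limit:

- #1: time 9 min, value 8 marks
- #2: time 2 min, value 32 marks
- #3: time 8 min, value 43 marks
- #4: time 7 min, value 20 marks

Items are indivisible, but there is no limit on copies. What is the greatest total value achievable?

Best value-per-unit is #2 at 32/2, and filling with it alone uses time 18×2=36. No mix of the others beats 18×32 = 576.

576 marks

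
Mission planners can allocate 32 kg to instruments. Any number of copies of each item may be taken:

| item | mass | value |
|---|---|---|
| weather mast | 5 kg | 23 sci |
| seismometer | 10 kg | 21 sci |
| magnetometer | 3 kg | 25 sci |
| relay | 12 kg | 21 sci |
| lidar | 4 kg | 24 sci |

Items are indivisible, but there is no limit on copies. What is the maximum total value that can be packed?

Best value-per-unit is magnetometer at 25/3, and filling with it alone uses mass 10×3=30. No mix of the others beats 10×25 = 250.

250 sci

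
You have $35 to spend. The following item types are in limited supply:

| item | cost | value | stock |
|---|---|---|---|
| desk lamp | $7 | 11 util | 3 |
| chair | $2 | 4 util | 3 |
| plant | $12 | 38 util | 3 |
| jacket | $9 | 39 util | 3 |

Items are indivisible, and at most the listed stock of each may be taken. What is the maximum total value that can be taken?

129 util

Best selections within cost 35 and stock limits:
- 3×chair + 3×jacket: cost 33, value 129
- 1×desk lamp + 3×jacket: cost 34, value 128
- 2×chair + 3×jacket: cost 31, value 125
- 2×chair + 1×plant + 2×jacket: cost 34, value 124
Best: 129 util.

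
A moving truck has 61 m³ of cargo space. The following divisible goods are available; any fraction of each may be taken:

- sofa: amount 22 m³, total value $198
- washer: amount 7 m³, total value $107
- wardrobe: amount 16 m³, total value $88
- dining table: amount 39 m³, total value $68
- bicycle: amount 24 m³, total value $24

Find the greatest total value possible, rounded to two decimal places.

420.90

Take in order of value per unit:
- washer (107/7 per unit): all 7 → value 107, running total 107.00
- sofa (198/22 per unit): all 22 → value 198, running total 305.00
- wardrobe (88/16 per unit): all 16 → value 88, running total 393.00
- dining table (68/39 per unit): 16 of 39 → value 16×68/39 = 27.8974, running total 420.90
Total 420.90.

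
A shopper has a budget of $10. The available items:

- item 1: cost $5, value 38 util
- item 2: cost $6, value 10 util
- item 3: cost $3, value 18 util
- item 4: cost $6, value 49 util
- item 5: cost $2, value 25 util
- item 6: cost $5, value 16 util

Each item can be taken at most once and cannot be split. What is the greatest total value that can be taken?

81 util

Check high-value combinations within $10:
- item 1+item 3+item 5: cost 5+3+2=10, value 38+18+25=81
- item 4+item 5: cost 6+2=8, value 49+25=74
- item 3+item 4: cost 3+6=9, value 18+49=67
- item 1+item 5: cost 5+2=7, value 38+25=63
- item 3+item 5+item 6: cost 3+2+5=10, value 18+25+16=59
Best: 81 util.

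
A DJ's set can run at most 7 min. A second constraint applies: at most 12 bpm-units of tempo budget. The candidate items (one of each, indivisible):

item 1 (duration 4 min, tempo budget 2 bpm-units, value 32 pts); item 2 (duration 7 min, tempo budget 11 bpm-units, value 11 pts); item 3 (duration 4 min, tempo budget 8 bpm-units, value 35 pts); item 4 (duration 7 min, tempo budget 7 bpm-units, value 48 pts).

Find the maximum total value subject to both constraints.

48 pts

Feasible sets respecting both limits:
- item 4: duration 7, tempo budget 7, value 48
- item 3: duration 4, tempo budget 8, value 35
- item 1: duration 4, tempo budget 2, value 32
- item 2: duration 7, tempo budget 11, value 11
Best: 48 pts.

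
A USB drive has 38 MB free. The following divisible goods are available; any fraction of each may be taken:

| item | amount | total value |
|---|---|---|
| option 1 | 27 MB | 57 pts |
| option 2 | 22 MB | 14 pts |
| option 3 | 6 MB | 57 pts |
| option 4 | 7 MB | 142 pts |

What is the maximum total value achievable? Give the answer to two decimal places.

251.78

Take in order of value per unit:
- option 4 (142/7 per unit): all 7 → value 142, running total 142.00
- option 3 (57/6 per unit): all 6 → value 57, running total 199.00
- option 1 (57/27 per unit): 25 of 27 → value 25×57/27 = 52.7778, running total 251.78
Total 251.78.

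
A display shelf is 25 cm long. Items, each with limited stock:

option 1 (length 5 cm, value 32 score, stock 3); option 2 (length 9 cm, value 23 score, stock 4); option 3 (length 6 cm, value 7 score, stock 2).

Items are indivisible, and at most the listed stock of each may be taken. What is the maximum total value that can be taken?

Best selections within length 25 and stock limits:
- 3×option 1 + 1×option 2: length 24, value 119
- 3×option 1 + 1×option 3: length 21, value 103
- 3×option 1: length 15, value 96
- 2×option 1 + 1×option 2 + 1×option 3: length 25, value 94
Best: 119 score.

119 score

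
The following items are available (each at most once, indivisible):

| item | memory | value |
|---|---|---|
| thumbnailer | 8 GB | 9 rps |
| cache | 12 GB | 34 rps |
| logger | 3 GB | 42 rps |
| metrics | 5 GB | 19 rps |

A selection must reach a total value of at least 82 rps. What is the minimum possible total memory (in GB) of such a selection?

20

Subsets with value ≥ 82, sorted by total memory:
- cache+logger+metrics: memory 20, value 95
- thumbnailer+cache+logger: memory 23, value 85
Minimum memory: 20 GB.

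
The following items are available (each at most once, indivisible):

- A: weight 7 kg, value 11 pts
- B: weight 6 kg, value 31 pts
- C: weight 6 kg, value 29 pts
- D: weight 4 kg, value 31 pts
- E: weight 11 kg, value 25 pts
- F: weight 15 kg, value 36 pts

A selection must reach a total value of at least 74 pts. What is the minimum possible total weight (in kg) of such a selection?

16

Subsets with value ≥ 74, sorted by total weight:
- B+C+D: weight 16, value 91
- B+D+E: weight 21, value 87
- C+D+E: weight 21, value 85
- A+B+C+D: weight 23, value 102
Minimum weight: 16 kg.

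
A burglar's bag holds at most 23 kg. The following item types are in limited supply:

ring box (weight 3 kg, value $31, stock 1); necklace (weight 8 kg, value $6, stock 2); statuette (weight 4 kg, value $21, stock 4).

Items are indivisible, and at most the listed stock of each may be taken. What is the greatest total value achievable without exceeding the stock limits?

$115

Best selections within weight 23 and stock limits:
- 1×ring box + 4×statuette: weight 19, value 115
- 1×ring box + 1×necklace + 3×statuette: weight 23, value 100
- 1×ring box + 3×statuette: weight 15, value 94
Best: $115.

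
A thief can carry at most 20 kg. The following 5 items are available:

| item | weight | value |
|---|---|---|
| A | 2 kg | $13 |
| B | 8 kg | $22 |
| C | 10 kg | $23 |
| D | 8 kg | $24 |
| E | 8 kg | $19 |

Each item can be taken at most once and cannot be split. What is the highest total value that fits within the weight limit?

$60

Check high-value combinations within 20 kg:
- A+C+D: weight 2+10+8=20, value 13+23+24=60
- A+B+D: weight 2+8+8=18, value 13+22+24=59
- A+B+C: weight 2+8+10=20, value 13+22+23=58
- A+D+E: weight 2+8+8=18, value 13+24+19=56
Best: $60.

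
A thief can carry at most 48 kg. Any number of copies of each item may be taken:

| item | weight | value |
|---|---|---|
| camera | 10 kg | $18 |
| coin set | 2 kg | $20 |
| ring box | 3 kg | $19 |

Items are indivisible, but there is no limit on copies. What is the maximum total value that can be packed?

Best value-per-unit is coin set at 20/2, and filling with it alone uses weight 24×2=48. No mix of the others beats 24×20 = 480.

$480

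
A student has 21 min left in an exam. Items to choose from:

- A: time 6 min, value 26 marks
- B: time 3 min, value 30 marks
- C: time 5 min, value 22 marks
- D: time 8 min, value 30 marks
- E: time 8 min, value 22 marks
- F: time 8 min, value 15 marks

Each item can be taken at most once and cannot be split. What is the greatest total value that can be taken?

Check high-value combinations within 21 min:
- A+B+D: time 6+3+8=17, value 26+30+30=86
- B+C+D: time 3+5+8=16, value 30+22+30=82
- B+D+E: time 3+8+8=19, value 30+30+22=82
- A+B+C: time 6+3+5=14, value 26+30+22=78
Best: 86 marks.

86 marks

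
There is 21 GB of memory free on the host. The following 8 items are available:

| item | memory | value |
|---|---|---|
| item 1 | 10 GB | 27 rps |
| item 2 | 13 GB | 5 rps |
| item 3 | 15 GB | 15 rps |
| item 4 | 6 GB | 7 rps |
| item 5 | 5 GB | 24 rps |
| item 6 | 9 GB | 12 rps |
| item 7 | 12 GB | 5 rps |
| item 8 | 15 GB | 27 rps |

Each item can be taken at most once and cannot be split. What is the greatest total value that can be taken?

58 rps

Check high-value combinations within 21 GB:
- item 1+item 4+item 5: memory 10+6+5=21, value 27+7+24=58
- item 1+item 5: memory 10+5=15, value 27+24=51
- item 5+item 8: memory 5+15=20, value 24+27=51
- item 4+item 5+item 6: memory 6+5+9=20, value 7+24+12=43
Best: 58 rps.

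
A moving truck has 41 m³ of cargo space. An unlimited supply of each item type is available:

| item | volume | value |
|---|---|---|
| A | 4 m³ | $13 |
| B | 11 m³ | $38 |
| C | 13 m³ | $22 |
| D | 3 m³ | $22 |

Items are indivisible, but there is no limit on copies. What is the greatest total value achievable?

Best value-per-unit is D at 22/3, and filling with it alone uses volume 13×3=39. No mix of the others beats 13×22 = 286.

$286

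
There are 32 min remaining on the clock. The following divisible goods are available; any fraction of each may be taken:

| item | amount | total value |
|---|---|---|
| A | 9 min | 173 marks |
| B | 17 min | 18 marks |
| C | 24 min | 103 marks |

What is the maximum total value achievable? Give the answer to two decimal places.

Take in order of value per unit:
- A (173/9 per unit): all 9 → value 173, running total 173.00
- C (103/24 per unit): 23 of 24 → value 23×103/24 = 98.7083, running total 271.71
Total 271.71.

271.71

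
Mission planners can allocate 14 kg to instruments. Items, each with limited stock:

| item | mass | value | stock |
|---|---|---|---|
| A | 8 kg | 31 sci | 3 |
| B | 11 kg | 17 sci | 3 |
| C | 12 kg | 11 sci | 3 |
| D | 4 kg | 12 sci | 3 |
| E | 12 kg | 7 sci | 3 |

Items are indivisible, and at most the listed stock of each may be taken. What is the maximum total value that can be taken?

43 sci

Top feasible selections:
- 1×A + 1×D: mass 12, value 43
- 3×D: mass 12, value 36
Best: 43 sci.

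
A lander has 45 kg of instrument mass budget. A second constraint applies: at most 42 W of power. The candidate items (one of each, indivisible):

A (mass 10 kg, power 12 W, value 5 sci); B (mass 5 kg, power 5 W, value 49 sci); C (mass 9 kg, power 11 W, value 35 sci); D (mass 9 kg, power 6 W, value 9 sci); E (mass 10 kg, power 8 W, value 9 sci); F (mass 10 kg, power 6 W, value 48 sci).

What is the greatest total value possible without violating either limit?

Feasible sets respecting both limits:
- B+C+D+E+F: mass 43, power 36, value 150
- A+B+C+D+F: mass 43, power 40, value 146
- A+B+C+E+F: mass 44, power 42, value 146
Best: 150 sci.

150 sci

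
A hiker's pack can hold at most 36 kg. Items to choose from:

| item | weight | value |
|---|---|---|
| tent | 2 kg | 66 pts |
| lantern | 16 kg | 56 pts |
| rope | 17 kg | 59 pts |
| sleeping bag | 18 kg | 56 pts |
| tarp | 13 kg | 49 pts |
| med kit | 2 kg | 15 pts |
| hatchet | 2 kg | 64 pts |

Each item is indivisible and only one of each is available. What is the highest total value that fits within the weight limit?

253 pts

This is a 0/1 knapsack; check combinations near the capacity.
- tent+rope+tarp+med kit+hatchet: weight 2+17+13+2+2=36, value 66+59+49+15+64=253
- tent+lantern+tarp+med kit+hatchet: weight 2+16+13+2+2=35, value 66+56+49+15+64=250
- tent+rope+tarp+hatchet: weight 2+17+13+2=34, value 66+59+49+64=238
- tent+lantern+tarp+hatchet: weight 2+16+13+2=33, value 66+56+49+64=235
Best: 253 pts.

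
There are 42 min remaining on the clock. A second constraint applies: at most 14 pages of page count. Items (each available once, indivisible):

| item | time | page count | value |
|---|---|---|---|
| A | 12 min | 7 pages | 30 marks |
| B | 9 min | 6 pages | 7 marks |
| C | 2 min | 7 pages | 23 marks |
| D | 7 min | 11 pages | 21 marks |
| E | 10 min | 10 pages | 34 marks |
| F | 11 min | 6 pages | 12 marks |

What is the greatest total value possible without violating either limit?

53 marks

Feasible sets respecting both limits:
- A+C: time 14, page count 14, value 53
- A+F: time 23, page count 13, value 42
- A+B: time 21, page count 13, value 37
- C+F: time 13, page count 13, value 35
Best: 53 marks.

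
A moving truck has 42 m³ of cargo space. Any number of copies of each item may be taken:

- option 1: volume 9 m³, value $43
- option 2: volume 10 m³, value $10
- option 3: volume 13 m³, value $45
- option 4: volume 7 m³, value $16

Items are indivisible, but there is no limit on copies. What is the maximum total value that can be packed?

Best value-per-unit is option 1 at 43/9; filling with it alone gives 4×43 = 172.
Optimal mix: 3×option 1 + 1×option 3 → volume 40, value 174.

$174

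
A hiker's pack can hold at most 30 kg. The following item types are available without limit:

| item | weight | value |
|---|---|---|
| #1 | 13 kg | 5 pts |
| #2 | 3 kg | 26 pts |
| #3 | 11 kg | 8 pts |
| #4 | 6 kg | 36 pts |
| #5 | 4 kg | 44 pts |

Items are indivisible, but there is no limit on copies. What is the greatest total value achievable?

Best value-per-unit is #5 at 44/4; filling with it alone gives 7×44 = 308.
Optimal mix: 2×#2 + 6×#5 → weight 30, value 316.

316 pts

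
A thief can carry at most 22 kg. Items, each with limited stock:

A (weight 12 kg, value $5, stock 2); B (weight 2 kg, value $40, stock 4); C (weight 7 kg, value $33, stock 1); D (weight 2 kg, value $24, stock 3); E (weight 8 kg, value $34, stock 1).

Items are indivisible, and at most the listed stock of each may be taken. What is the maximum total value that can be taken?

Top feasible selections:
- 4×B + 3×D + 1×E: weight 22, value 266
- 4×B + 1×C + 3×D: weight 21, value 265
- 4×B + 2×D + 1×E: weight 20, value 242
- 4×B + 1×C + 2×D: weight 19, value 241
Best: $266.

$266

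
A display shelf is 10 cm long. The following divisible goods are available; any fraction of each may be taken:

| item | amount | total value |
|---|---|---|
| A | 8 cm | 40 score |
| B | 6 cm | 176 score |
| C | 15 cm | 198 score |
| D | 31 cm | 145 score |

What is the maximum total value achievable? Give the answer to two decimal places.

Take in order of value per unit:
- B (176/6 per unit): all 6 → value 176, running total 176.00
- C (198/15 per unit): 4 of 15 → value 4×198/15 = 52.8000, running total 228.80
Total 228.80.

228.80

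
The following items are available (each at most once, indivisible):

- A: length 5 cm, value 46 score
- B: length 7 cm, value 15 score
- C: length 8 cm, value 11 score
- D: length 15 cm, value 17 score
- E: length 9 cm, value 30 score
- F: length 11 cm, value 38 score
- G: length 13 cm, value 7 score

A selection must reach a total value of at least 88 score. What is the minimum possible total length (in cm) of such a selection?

21

Subsets with value ≥ 88, sorted by total length:
- A+B+E: length 21, value 91
- A+B+F: length 23, value 99
Minimum length: 21 cm.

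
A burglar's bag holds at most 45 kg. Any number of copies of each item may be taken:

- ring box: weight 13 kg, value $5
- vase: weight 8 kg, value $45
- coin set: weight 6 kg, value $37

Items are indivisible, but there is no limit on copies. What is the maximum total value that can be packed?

$267

Best value-per-unit is coin set at 37/6; filling with it alone gives 7×37 = 259.
Optimal mix: 1×vase + 6×coin set → weight 44, value 267.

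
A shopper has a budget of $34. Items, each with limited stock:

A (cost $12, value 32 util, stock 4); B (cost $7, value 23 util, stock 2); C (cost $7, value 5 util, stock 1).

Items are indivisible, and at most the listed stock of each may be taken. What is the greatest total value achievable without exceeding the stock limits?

Top feasible selections:
- 2×A + 1×B: cost 31, value 87
- 1×A + 2×B + 1×C: cost 33, value 83
- 1×A + 2×B: cost 26, value 78
- 2×A + 1×C: cost 31, value 69
Best: 87 util.

87 util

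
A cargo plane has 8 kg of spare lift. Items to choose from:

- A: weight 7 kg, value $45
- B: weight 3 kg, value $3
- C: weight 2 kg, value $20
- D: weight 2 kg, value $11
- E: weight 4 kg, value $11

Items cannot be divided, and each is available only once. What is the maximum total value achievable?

$45

This is a 0/1 knapsack; check combinations near the capacity.
- A: weight 7, value 45
- C+D+E: weight 2+2+4=8, value 20+11+11=42
- B+C+D: weight 3+2+2=7, value 3+20+11=34
- C+D: weight 2+2=4, value 20+11=31
- C+E: weight 2+4=6, value 20+11=31
Best: $45.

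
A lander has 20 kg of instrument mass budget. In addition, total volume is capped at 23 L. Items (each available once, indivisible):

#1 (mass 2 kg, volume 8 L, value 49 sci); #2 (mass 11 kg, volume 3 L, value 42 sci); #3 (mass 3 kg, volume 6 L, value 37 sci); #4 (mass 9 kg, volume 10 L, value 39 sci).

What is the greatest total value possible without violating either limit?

Feasible sets respecting both limits:
- #1+#2+#3: mass 16, volume 17, value 128
- #1+#2: mass 13, volume 11, value 91
- #1+#4: mass 11, volume 18, value 88
- #1+#3: mass 5, volume 14, value 86
Best: 128 sci.

128 sci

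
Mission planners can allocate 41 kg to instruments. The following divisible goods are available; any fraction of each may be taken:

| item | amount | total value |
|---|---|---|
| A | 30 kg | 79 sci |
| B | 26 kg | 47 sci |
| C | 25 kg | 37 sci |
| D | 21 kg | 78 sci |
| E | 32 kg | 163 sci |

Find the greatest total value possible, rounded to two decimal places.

196.43

Take in order of value per unit:
- E (163/32 per unit): all 32 → value 163, running total 163.00
- D (78/21 per unit): 9 of 21 → value 9×78/21 = 33.4286, running total 196.43
Total 196.43.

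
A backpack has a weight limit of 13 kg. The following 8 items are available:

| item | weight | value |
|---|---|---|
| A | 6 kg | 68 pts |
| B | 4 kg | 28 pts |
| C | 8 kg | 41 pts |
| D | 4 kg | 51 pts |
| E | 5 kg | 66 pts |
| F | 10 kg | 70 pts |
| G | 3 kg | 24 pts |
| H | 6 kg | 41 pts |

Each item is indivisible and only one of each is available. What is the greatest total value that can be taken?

Check high-value combinations within 13 kg:
- B+D+E: weight 4+4+5=13, value 28+51+66=145
- A+D+G: weight 6+4+3=13, value 68+51+24=143
- D+E+G: weight 4+5+3=12, value 51+66+24=141
- A+E: weight 6+5=11, value 68+66=134
- A+B+G: weight 6+4+3=13, value 68+28+24=120
Best: 145 pts.

145 pts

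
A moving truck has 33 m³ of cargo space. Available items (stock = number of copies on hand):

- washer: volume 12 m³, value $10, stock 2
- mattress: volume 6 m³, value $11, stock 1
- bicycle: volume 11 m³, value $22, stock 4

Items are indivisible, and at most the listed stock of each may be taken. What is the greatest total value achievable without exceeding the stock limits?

$66

Top feasible selections:
- 3×bicycle: volume 33, value 66
- 1×mattress + 2×bicycle: volume 28, value 55
- 2×bicycle: volume 22, value 44
Best: $66.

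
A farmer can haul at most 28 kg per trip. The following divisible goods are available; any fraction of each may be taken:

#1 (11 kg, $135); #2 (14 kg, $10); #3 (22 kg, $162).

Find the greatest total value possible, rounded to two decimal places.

260.18

Take in order of value per unit:
- #1 (135/11 per unit): all 11 → value 135, running total 135.00
- #3 (162/22 per unit): 17 of 22 → value 17×162/22 = 125.1818, running total 260.18
Total 260.18.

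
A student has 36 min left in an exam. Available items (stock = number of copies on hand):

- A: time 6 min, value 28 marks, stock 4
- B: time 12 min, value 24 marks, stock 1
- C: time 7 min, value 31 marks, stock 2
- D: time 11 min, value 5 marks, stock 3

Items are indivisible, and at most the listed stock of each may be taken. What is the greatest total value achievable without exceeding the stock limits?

146 marks

Top feasible selections:
- 3×A + 2×C: time 32, value 146
- 4×A + 1×C: time 31, value 143
- 4×A + 1×B: time 36, value 136
Best: 146 marks.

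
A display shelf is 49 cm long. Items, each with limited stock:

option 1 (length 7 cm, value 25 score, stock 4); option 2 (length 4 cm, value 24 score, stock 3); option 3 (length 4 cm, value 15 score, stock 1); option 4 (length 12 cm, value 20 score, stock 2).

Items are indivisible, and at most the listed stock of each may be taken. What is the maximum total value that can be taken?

187 score

Best selections within length 49 and stock limits:
- 4×option 1 + 3×option 2 + 1×option 3: length 44, value 187
- 3×option 1 + 3×option 2 + 1×option 3 + 1×option 4: length 49, value 182
Best: 187 score.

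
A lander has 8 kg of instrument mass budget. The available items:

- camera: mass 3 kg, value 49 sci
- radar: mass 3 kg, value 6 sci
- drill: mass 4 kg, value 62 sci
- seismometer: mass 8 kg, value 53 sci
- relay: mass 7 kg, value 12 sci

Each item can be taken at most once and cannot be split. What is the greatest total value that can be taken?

111 sci

Check high-value combinations within 8 kg:
- camera+drill: mass 3+4=7, value 49+62=111
- radar+drill: mass 3+4=7, value 6+62=68
- drill: mass 4, value 62
- camera+radar: mass 3+3=6, value 49+6=55
- seismometer: mass 8, value 53
Best: 111 sci.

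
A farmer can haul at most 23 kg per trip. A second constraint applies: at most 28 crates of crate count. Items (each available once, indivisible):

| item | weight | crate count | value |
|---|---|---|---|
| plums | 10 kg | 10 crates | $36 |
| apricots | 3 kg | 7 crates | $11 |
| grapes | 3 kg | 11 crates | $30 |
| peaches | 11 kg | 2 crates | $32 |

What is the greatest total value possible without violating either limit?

$77

Feasible sets respecting both limits:
- plums+apricots+grapes: weight 16, crate count 28, value 77
- apricots+grapes+peaches: weight 17, crate count 20, value 73
- plums+peaches: weight 21, crate count 12, value 68
Best: $77.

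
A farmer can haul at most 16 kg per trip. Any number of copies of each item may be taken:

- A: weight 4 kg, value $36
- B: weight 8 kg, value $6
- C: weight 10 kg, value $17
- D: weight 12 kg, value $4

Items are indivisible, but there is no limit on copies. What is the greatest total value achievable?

Best value-per-unit is A at 36/4, and filling with it alone uses weight 4×4=16. No mix of the others beats 4×36 = 144.

$144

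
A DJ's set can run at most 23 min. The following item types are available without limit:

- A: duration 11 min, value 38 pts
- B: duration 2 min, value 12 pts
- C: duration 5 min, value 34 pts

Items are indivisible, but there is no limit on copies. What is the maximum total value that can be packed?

150 pts

Best value-per-unit is C at 34/5; filling with it alone gives 4×34 = 136.
Optimal mix: 4×B + 3×C → duration 23, value 150.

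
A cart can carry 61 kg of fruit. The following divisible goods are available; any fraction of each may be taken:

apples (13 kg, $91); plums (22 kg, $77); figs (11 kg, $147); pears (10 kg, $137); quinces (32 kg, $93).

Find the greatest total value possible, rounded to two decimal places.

Take in order of value per unit:
- pears (137/10 per unit): all 10 → value 137, running total 137.00
- figs (147/11 per unit): all 11 → value 147, running total 284.00
- apples (91/13 per unit): all 13 → value 91, running total 375.00
- plums (77/22 per unit): all 22 → value 77, running total 452.00
- quinces (93/32 per unit): 5 of 32 → value 5×93/32 = 14.5313, running total 466.53
Total 466.53.

466.53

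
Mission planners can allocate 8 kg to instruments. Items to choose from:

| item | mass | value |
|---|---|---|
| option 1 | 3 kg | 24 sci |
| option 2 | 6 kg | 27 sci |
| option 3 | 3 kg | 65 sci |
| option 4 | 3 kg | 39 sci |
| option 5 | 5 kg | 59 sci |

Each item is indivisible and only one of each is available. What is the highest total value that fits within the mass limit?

124 sci

This is a 0/1 knapsack; check combinations near the capacity.
- option 3+option 5: mass 3+5=8, value 65+59=124
- option 3+option 4: mass 3+3=6, value 65+39=104
- option 4+option 5: mass 3+5=8, value 39+59=98
Best: 124 sci.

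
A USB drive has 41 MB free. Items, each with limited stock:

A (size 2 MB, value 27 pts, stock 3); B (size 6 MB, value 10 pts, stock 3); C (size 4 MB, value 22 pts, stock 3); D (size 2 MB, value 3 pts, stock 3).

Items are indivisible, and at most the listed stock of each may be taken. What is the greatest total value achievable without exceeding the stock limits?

183 pts

Best selections within size 41 and stock limits:
- 3×A + 3×B + 3×C + 2×D: size 40, value 183
- 3×A + 3×B + 3×C + 1×D: size 38, value 180
- 3×A + 3×B + 3×C: size 36, value 177
Best: 183 pts.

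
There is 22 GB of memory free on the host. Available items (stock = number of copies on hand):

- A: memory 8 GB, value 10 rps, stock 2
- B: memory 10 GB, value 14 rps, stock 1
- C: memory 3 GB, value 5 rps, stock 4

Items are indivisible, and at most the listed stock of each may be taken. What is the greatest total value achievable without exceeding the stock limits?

Top feasible selections:
- 1×B + 4×C: memory 22, value 34
- 1×A + 4×C: memory 20, value 30
- 2×A + 2×C: memory 22, value 30
- 1×B + 3×C: memory 19, value 29
Best: 34 rps.

34 rps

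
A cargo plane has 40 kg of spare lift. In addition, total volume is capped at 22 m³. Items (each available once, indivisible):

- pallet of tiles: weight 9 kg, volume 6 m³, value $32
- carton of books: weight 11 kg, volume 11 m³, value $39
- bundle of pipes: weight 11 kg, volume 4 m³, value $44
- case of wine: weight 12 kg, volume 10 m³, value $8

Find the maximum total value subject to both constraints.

$115

Feasible sets respecting both limits:
- pallet of tiles+carton of books+bundle of pipes: weight 31, volume 21, value 115
- pallet of tiles+bundle of pipes+case of wine: weight 32, volume 20, value 84
- carton of books+bundle of pipes: weight 22, volume 15, value 83
Best: $115.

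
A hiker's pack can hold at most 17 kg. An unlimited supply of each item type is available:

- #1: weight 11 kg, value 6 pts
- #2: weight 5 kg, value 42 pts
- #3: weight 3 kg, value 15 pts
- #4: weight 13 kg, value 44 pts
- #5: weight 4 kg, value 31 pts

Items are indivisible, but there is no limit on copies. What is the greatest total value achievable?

Best value-per-unit is #2 at 42/5; filling with it alone gives 3×42 = 126.
Optimal mix: 1×#2 + 3×#5 → weight 17, value 135.

135 pts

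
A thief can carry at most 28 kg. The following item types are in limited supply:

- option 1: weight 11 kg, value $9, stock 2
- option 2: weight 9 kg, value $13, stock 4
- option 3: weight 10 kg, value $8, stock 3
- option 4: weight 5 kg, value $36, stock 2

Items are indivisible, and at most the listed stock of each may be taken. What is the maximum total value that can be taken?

Top feasible selections:
- 2×option 2 + 2×option 4: weight 28, value 98
- 1×option 2 + 2×option 4: weight 19, value 85
Best: $98.

$98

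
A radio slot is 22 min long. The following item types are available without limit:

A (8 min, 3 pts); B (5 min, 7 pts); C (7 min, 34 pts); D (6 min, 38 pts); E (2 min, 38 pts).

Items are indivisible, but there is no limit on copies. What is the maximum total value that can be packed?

418 pts

Best value-per-unit is E at 38/2, and filling with it alone uses duration 11×2=22. No mix of the others beats 11×38 = 418.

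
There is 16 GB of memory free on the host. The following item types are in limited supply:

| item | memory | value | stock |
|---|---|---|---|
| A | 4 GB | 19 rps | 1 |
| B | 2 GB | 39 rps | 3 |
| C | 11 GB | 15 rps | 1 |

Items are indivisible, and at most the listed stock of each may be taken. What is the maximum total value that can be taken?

Top feasible selections:
- 1×A + 3×B: memory 10, value 136
- 3×B: memory 6, value 117
Best: 136 rps.

136 rps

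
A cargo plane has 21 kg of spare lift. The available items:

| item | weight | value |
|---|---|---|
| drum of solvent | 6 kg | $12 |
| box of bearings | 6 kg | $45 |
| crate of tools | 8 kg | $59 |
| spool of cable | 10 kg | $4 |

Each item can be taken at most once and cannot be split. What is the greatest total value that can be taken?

This is a 0/1 knapsack; check combinations near the capacity.
- drum of solvent+box of bearings+crate of tools: weight 6+6+8=20, value 12+45+59=116
- box of bearings+crate of tools: weight 6+8=14, value 45+59=104
- drum of solvent+crate of tools: weight 6+8=14, value 12+59=71
- crate of tools+spool of cable: weight 8+10=18, value 59+4=63
- crate of tools: weight 8, value 59
Best: $116.

$116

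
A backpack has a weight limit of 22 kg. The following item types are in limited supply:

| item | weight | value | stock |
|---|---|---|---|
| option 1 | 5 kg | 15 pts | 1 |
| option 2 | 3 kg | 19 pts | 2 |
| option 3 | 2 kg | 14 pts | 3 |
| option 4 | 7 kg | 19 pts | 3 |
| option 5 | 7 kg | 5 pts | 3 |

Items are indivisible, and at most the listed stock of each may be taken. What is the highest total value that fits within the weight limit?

100 pts

Top feasible selections:
- 1×option 1 + 2×option 2 + 2×option 3 + 1×option 4: weight 22, value 100
- 2×option 2 + 3×option 3 + 1×option 4: weight 19, value 99
- 1×option 1 + 2×option 2 + 3×option 3: weight 17, value 95
- 1×option 1 + 1×option 2 + 3×option 3 + 1×option 4: weight 21, value 95
Best: 100 pts.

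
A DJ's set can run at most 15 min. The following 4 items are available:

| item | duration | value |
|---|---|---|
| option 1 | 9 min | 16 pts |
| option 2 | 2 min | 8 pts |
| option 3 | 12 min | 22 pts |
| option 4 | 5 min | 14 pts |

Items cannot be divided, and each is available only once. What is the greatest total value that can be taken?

30 pts

Check high-value combinations within 15 min:
- option 2+option 3: duration 2+12=14, value 8+22=30
- option 1+option 4: duration 9+5=14, value 16+14=30
- option 1+option 2: duration 9+2=11, value 16+8=24
- option 2+option 4: duration 2+5=7, value 8+14=22
Best: 30 pts.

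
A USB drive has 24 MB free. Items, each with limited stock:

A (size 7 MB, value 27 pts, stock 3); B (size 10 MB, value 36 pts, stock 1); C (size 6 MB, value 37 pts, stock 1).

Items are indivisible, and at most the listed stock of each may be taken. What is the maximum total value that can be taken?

100 pts

Best selections within size 24 and stock limits:
- 1×A + 1×B + 1×C: size 23, value 100
- 2×A + 1×C: size 20, value 91
- 2×A + 1×B: size 24, value 90
Best: 100 pts.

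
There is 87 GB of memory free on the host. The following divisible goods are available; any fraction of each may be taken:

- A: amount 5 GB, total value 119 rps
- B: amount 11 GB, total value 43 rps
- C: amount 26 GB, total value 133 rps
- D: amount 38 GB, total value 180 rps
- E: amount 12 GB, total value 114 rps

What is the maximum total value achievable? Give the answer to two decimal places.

Take in order of value per unit:
- A (119/5 per unit): all 5 → value 119, running total 119.00
- E (114/12 per unit): all 12 → value 114, running total 233.00
- C (133/26 per unit): all 26 → value 133, running total 366.00
- D (180/38 per unit): all 38 → value 180, running total 546.00
- B (43/11 per unit): 6 of 11 → value 6×43/11 = 23.4545, running total 569.45
Total 569.45.

569.45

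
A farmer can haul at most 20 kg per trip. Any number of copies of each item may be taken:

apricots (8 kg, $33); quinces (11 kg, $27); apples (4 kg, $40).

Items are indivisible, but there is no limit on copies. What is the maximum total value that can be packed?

Best value-per-unit is apples at 40/4, and filling with it alone uses weight 5×4=20. No mix of the others beats 5×40 = 200.

$200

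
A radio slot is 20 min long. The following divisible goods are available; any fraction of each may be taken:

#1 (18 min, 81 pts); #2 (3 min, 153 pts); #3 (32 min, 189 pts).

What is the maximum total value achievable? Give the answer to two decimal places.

Take in order of value per unit:
- #2 (153/3 per unit): all 3 → value 153, running total 153.00
- #3 (189/32 per unit): 17 of 32 → value 17×189/32 = 100.4063, running total 253.41
Total 253.41.

253.41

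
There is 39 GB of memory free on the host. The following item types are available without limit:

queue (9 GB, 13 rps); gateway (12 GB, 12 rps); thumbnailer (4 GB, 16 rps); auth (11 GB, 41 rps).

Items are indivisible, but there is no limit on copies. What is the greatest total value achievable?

153 rps

Best value-per-unit is thumbnailer at 16/4; filling with it alone gives 9×16 = 144.
Optimal mix: 7×thumbnailer + 1×auth → memory 39, value 153.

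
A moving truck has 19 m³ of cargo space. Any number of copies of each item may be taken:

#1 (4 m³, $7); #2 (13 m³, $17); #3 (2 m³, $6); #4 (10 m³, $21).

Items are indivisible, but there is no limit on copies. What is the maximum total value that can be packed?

$54

Best value-per-unit is #3 at 6/2, and filling with it alone uses volume 9×2=18. No mix of the others beats 9×6 = 54.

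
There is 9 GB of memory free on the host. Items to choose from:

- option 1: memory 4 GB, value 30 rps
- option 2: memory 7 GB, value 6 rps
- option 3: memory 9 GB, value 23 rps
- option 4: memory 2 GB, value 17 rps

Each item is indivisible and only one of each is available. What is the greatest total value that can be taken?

Check high-value combinations within 9 GB:
- option 1+option 4: memory 4+2=6, value 30+17=47
- option 1: memory 4, value 30
- option 3: memory 9, value 23
- option 2+option 4: memory 7+2=9, value 6+17=23
- option 4: memory 2, value 17
Best: 47 rps.

47 rps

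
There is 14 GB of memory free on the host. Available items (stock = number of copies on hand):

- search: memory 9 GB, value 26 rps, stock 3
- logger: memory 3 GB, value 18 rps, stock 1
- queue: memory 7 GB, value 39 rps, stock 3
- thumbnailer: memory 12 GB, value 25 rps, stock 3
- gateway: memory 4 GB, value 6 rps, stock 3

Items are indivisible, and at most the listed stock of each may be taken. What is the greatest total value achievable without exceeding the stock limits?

78 rps

Top feasible selections:
- 2×queue: memory 14, value 78
- 1×logger + 1×queue + 1×gateway: memory 14, value 63
- 1×logger + 1×queue: memory 10, value 57
Best: 78 rps.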